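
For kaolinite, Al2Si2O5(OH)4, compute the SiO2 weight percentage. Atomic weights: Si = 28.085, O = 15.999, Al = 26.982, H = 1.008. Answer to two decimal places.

M(Al2Si2O5(OH)4) = 258.157 g/mol; M(SiO2) = 60.083 g/mol.
Moles SiO2 per formula unit = 2 Si ÷ 1 = 2.0000.
SiO2 fraction = (2.0000 × 60.083) / 258.157 = 120.166/258.157 = 0.4655.

46.55 wt%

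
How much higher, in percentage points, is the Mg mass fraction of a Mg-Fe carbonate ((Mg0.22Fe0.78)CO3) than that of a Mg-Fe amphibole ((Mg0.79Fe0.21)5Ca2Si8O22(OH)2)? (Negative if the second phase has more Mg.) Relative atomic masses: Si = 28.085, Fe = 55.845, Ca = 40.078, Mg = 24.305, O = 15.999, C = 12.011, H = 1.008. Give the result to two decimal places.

-6.45 percentage points

Mg in (Mg0.22Fe0.78)CO3: molar mass 108.914 g/mol; 0.22×24.305 = 5.347 g → 4.91 wt%.
Mg in (Mg0.79Fe0.21)5Ca2Si8O22(OH)2: molar mass 845.470 g/mol; 3.95×24.305 = 96.005 g → 11.36 wt%.
Difference = 4.91 − 11.36 = -6.45 percentage points.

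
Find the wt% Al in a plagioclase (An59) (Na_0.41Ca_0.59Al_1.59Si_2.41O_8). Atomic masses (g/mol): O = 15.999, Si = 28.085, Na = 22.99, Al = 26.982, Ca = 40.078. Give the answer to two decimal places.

M(Na_0.41Ca_0.59Al_1.59Si_2.41O_8) = 271.650 g/mol.
Al contributes 1.59 × 26.982 = 42.901 g per mole.
42.901/271.650 = 0.1579 → 15.79%.

15.79 weight percent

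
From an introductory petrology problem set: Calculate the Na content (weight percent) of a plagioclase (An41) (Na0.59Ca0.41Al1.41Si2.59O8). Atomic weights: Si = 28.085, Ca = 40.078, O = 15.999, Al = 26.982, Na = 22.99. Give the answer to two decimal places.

Molar mass of Na0.59Ca0.41Al1.41Si2.59O8: 0.59·22.99 + 0.41·40.078 + 1.41·26.982 + 2.59·28.085 + 8·15.999 = 268.773 g/mol.
Mass of Na per formula unit: 0.59 × 22.99 = 13.564 g.
Weight fraction Na = 13.564 / 268.773 = 0.0505.

5.05 weight percent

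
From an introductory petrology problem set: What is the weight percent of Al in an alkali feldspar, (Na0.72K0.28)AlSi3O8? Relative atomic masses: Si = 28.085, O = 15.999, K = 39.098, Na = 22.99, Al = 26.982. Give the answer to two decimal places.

Molar mass of (Na0.72K0.28)AlSi3O8: 0.72×22.99 + 0.28×39.098 + 1×26.982 + 3×28.085 + 8×15.999 = 266.729 g/mol.
Mass of Al per formula unit: 1 × 26.982 = 26.982 g.
Weight fraction Al = 26.982 / 266.729 = 0.1012.

10.12 wt%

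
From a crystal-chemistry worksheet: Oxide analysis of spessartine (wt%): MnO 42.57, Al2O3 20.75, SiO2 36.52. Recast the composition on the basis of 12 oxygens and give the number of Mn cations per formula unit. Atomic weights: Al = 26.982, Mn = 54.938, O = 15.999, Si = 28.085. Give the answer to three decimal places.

MnO: 42.57/70.937 = 0.60011 mol → 0.60011 mol Mn, 0.60011 mol O.
Al2O3: 20.75/101.961 = 0.20351 mol → 0.40702 mol Al, 0.61053 mol O.
SiO2: 36.52/60.083 = 0.60783 mol → 0.60783 mol Si, 1.21566 mol O.
Total oxygen = 2.42630 mol. Normalization factor = 12/2.42630 = 4.94580.
Mn per 12 O = 0.60011 × 4.94580 = 2.968.

2.968 Mn apfu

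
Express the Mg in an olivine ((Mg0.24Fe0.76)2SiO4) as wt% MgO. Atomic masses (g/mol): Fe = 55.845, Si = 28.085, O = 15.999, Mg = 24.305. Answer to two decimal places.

10.26 wt%

Molar mass of (Mg0.24Fe0.76)2SiO4 = 0.48·24.305 + 1.52·55.845 + 1·28.085 + 4·15.999 = 188.632 g/mol.
Each formula unit contains 0.48 Mg, equivalent to 0.48/1 = 0.4800 mol MgO.
M(MgO) = 1×24.305 + 1×15.999 = 40.304 g/mol.
Mass of MgO per formula unit = 0.4800 × 40.304 = 19.346 g.
MgO wt% = 19.346 / 188.632 × 100 = 10.26%.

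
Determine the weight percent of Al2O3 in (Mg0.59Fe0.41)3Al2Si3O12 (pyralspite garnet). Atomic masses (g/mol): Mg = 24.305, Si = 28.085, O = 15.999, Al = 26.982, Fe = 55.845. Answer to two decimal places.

23.07 wt%

Formula mass = 441.916 g/mol.
2 Al → 1.0000 mol Al2O3 per formula unit; M(Al2O3) = 101.961, so Al2O3 mass = 101.961 g.
101.961/441.916 × 100 = 23.07 wt%.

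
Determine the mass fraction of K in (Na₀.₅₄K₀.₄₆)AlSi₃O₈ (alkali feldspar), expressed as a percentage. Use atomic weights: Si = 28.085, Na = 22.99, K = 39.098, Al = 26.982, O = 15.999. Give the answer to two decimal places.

6.67 mass %

M((Na₀.₅₄K₀.₄₆)AlSi₃O₈) = 269.629 g/mol.
K contributes 0.46 × 39.098 = 17.985 g per mole.
17.985/269.629 = 0.0667 → 6.67%.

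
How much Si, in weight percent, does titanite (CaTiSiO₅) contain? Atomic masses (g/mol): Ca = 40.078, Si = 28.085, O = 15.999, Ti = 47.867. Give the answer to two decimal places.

Formula mass = 1*40.078 + 1*47.867 + 1*28.085 + 5*15.999 = 196.025 g/mol, of which 28.085 g is Si.
So Si makes up 28.085/196.025 = 0.1433 of the mass, i.e. 14.33%.

14.33 weight percent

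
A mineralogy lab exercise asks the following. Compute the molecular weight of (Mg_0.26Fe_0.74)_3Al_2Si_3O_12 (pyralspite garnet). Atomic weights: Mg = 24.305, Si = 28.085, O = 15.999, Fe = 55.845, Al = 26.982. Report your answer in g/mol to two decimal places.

473.14 g/mol

The formula mass is the sum 0.78*24.305 + 2.22*55.845 + 2*26.982 + 3*28.085 + 12*15.999.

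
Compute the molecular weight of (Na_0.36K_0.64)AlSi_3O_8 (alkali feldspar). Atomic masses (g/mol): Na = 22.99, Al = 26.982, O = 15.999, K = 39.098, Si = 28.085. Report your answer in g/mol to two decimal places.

The formula mass is the sum 0.36·22.99 + 0.64·39.098 + 1·26.982 + 3·28.085 + 8·15.999.

272.53 g/mol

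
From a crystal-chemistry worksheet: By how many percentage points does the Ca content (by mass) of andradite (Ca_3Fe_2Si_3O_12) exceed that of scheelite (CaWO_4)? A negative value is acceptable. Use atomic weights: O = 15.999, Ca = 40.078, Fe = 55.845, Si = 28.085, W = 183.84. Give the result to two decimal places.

9.74 percentage points

Ca in Ca_3Fe_2Si_3O_12: molar mass 508.167 g/mol; 3×40.078 = 120.234 g → 23.66 wt%.
Ca in CaWO_4: molar mass 287.914 g/mol; 1×40.078 = 40.078 g → 13.92 wt%.
Difference = 23.66 − 13.92 = 9.74 percentage points.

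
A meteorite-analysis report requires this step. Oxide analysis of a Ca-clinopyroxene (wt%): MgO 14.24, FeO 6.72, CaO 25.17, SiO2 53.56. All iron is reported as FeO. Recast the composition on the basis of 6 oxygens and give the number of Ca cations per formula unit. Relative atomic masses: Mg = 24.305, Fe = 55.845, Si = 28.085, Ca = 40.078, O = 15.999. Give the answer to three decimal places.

14.24 wt% MgO ÷ 40.304 g/mol = 0.35331 mol, giving 0.35331 Mg and 0.35331 O.
6.72 wt% FeO ÷ 71.844 g/mol = 0.09354 mol, giving 0.09354 Fe and 0.09354 O.
25.17 wt% CaO ÷ 56.077 g/mol = 0.44885 mol, giving 0.44885 Ca and 0.44885 O.
53.56 wt% SiO2 ÷ 60.083 g/mol = 0.89143 mol, giving 0.89143 Si and 1.78286 O.
Oxygen sums to 2.67856; scaling by 6/2.67856 = 2.24001 puts the formula on 6 O.
Ca: 0.44885 × 2.24001 = 1.005 atoms per formula unit.

1.005 Ca apfu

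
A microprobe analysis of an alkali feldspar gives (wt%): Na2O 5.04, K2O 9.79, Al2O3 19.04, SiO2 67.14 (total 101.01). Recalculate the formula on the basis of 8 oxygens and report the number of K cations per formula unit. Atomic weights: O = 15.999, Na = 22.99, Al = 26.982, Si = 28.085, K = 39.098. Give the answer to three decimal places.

0.558 K apfu

5.04 wt% Na2O ÷ 61.979 g/mol = 0.08132 mol, giving 0.16264 Na and 0.08132 O.
9.79 wt% K2O ÷ 94.195 g/mol = 0.10393 mol, giving 0.20786 K and 0.10393 O.
19.04 wt% Al2O3 ÷ 101.961 g/mol = 0.18674 mol, giving 0.37348 Al and 0.56022 O.
67.14 wt% SiO2 ÷ 60.083 g/mol = 1.11745 mol, giving 1.11745 Si and 2.23490 O.
Oxygen sums to 2.98037; scaling by 8/2.98037 = 2.68423 puts the formula on 8 O.
K: 0.20786 × 2.68423 = 0.558 atoms per formula unit.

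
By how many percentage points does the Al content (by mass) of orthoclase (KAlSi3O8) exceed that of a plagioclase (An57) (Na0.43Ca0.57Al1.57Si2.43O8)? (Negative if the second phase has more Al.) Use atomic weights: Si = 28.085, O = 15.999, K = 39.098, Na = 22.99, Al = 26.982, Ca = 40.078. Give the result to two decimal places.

-5.92 percentage points

First mineral: 26.982 g Al in 278.327 g formula = 9.69 wt% Al.
Second mineral: 42.362 g Al in 271.330 g formula = 15.61 wt% Al.
9.69% − 15.61% gives a difference of -5.92 percentage points.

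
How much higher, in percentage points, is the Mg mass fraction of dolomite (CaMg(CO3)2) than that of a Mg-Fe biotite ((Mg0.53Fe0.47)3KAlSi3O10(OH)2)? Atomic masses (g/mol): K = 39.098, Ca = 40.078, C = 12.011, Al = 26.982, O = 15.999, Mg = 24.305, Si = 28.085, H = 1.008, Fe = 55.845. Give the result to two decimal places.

4.81 percentage points

Mg in CaMg(CO3)2: molar mass 184.399 g/mol; 1×24.305 = 24.305 g → 13.18 wt%.
Mg in (Mg0.53Fe0.47)3KAlSi3O10(OH)2: molar mass 461.725 g/mol; 1.59×24.305 = 38.645 g → 8.37 wt%.
Difference = 13.18 − 8.37 = 4.81 percentage points.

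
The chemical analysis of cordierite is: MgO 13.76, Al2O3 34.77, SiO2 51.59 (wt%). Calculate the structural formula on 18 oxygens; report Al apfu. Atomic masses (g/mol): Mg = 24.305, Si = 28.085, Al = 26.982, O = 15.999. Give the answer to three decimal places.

3.984 Al apfu

13.76 wt% MgO ÷ 40.304 g/mol = 0.34141 mol, giving 0.34141 Mg and 0.34141 O.
34.77 wt% Al2O3 ÷ 101.961 g/mol = 0.34101 mol, giving 0.68202 Al and 1.02303 O.
51.59 wt% SiO2 ÷ 60.083 g/mol = 0.85865 mol, giving 0.85865 Si and 1.71730 O.
Oxygen sums to 3.08174; scaling by 18/3.08174 = 5.84086 puts the formula on 18 O.
Al: 0.68202 × 5.84086 = 3.984 atoms per formula unit.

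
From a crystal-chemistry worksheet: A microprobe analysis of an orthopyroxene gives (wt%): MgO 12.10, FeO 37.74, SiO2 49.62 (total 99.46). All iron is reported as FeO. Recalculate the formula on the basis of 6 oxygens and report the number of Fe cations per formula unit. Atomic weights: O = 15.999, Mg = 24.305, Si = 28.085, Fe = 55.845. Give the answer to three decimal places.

12.10 wt% MgO ÷ 40.304 g/mol = 0.30022 mol, giving 0.30022 Mg and 0.30022 O.
37.74 wt% FeO ÷ 71.844 g/mol = 0.52530 mol, giving 0.52530 Fe and 0.52530 O.
49.62 wt% SiO2 ÷ 60.083 g/mol = 0.82586 mol, giving 0.82586 Si and 1.65172 O.
Oxygen sums to 2.47724; scaling by 6/2.47724 = 2.42205 puts the formula on 6 O.
Fe: 0.52530 × 2.42205 = 1.272 atoms per formula unit.

1.272 Fe apfu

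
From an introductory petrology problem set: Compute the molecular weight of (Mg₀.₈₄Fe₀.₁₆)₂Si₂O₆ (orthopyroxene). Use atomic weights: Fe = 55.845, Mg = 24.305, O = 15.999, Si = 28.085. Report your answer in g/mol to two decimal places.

210.87 g/mol

Mg: 1.68 × 24.305 = 40.8324
Fe: 0.32 × 55.845 = 17.8704
Si: 2 × 28.085 = 56.1700
O: 6 × 15.999 = 95.9940
Summing the contributions gives the formula mass.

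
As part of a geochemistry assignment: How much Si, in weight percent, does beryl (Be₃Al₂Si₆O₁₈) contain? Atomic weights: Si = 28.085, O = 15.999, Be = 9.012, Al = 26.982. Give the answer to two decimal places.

31.35 weight percent

Molar mass of Be₃Al₂Si₆O₁₈: 3×9.012 + 2×26.982 + 6×28.085 + 18×15.999 = 537.492 g/mol.
Mass of Si per formula unit: 6 × 28.085 = 168.510 g.
Weight fraction Si = 168.510 / 537.492 = 0.3135.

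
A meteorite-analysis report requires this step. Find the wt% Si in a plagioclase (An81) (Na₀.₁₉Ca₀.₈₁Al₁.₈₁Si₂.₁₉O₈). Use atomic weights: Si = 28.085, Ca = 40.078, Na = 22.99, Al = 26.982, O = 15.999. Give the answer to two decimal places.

Molar mass of Na₀.₁₉Ca₀.₈₁Al₁.₈₁Si₂.₁₉O₈: 0.19*22.99 + 0.81*40.078 + 1.81*26.982 + 2.19*28.085 + 8*15.999 = 275.167 g/mol.
Mass of Si per formula unit: 2.19 × 28.085 = 61.506 g.
Weight fraction Si = 61.506 / 275.167 = 0.2235.

22.35 weight percent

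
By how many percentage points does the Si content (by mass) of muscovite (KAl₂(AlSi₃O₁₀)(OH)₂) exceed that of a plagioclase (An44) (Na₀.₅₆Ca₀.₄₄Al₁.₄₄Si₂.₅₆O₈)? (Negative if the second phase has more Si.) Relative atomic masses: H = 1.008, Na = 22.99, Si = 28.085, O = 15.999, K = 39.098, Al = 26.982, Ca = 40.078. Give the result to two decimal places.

-5.55 percentage points

Si in KAl₂(AlSi₃O₁₀)(OH)₂: molar mass 398.303 g/mol; 3×28.085 = 84.255 g → 21.15 wt%.
Si in Na₀.₅₆Ca₀.₄₄Al₁.₄₄Si₂.₅₆O₈: molar mass 269.252 g/mol; 2.56×28.085 = 71.898 g → 26.70 wt%.
Difference = 21.15 − 26.70 = -5.55 percentage points.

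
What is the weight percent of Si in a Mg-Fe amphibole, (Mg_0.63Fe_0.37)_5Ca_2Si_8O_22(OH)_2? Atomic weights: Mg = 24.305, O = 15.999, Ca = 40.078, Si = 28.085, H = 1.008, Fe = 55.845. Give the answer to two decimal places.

25.80 wt%

M((Mg_0.63Fe_0.37)_5Ca_2Si_8O_22(OH)_2) = 870.702 g/mol.
Si contributes 8 × 28.085 = 224.680 g per mole.
224.680/870.702 = 0.2580 → 25.80%.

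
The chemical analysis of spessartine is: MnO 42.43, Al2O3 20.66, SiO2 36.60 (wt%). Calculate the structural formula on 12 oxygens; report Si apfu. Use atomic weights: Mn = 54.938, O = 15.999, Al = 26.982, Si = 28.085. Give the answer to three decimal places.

3.015 Si apfu

MnO: 42.43/70.937 = 0.59814 mol → 0.59814 mol Mn, 0.59814 mol O.
Al2O3: 20.66/101.961 = 0.20263 mol → 0.40526 mol Al, 0.60789 mol O.
SiO2: 36.60/60.083 = 0.60916 mol → 0.60916 mol Si, 1.21832 mol O.
Total oxygen = 2.42435 mol. Normalization factor = 12/2.42435 = 4.94978.
Si per 12 O = 0.60916 × 4.94978 = 3.015.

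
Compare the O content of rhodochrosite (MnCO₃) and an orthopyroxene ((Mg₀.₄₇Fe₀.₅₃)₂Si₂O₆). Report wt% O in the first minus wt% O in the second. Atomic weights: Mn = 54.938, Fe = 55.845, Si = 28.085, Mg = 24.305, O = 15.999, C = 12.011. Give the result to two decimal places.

O in MnCO₃: molar mass 114.946 g/mol; 3×15.999 = 47.997 g → 41.76 wt%.
O in (Mg₀.₄₇Fe₀.₅₃)₂Si₂O₆: molar mass 234.206 g/mol; 6×15.999 = 95.994 g → 40.99 wt%.
Difference = 41.76 − 40.99 = 0.77 percentage points.

0.77 percentage points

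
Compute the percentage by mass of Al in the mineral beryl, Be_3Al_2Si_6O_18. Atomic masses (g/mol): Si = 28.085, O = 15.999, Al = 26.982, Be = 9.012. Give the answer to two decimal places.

10.04 wt%

M(Be_3Al_2Si_6O_18) = 537.492 g/mol.
Al contributes 2 × 26.982 = 53.964 g per mole.
53.964/537.492 = 0.1004 → 10.04%.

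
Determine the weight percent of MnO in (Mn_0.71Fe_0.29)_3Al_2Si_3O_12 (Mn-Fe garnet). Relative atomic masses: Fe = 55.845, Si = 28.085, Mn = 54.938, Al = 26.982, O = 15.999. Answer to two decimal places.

30.47 wt%

Formula mass = 495.810 g/mol.
2.13 Mn → 2.1300 mol MnO per formula unit; M(MnO) = 70.937, so MnO mass = 151.096 g.
151.096/495.810 × 100 = 30.47 wt%.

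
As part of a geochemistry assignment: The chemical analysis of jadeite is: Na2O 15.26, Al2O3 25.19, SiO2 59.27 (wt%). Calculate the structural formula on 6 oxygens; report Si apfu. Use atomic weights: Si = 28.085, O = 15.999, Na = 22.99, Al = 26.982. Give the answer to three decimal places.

Na2O (M=61.979): mol = 0.24621; Na = 0.49242, O = 0.24621.
Al2O3 (M=101.961): mol = 0.24706; Al = 0.49412, O = 0.74118.
SiO2 (M=60.083): mol = 0.98647; Si = 0.98647, O = 1.97294.
ΣO = 2.96033; factor = 6/ΣO = 2.02680.
Si apfu = 0.98647 × 2.02680 = 1.999.

1.999 Si apfu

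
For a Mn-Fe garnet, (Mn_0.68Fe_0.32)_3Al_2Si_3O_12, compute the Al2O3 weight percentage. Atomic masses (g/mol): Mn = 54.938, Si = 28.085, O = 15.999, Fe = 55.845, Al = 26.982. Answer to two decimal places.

20.56 wt%

M((Mn_0.68Fe_0.32)_3Al_2Si_3O_12) = 495.892 g/mol; M(Al2O3) = 101.961 g/mol.
Moles Al2O3 per formula unit = 2 Al ÷ 2 = 1.0000.
Al2O3 fraction = (1.0000 × 101.961) / 495.892 = 101.961/495.892 = 0.2056.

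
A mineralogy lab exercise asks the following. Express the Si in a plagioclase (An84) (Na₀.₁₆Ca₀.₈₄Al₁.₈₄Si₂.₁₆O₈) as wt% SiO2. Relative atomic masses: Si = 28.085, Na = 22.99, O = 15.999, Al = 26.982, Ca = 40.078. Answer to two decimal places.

M(Na₀.₁₆Ca₀.₈₄Al₁.₈₄Si₂.₁₆O₈) = 275.646 g/mol; M(SiO2) = 60.083 g/mol.
Moles SiO2 per formula unit = 2.16 Si ÷ 1 = 2.1600.
SiO2 fraction = (2.1600 × 60.083) / 275.646 = 129.779/275.646 = 0.4708.

47.08 wt%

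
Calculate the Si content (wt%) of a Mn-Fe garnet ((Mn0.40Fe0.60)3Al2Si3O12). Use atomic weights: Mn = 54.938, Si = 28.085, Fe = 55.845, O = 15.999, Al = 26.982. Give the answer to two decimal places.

Molar mass of (Mn0.40Fe0.60)3Al2Si3O12: 1.20*54.938 + 1.80*55.845 + 2*26.982 + 3*28.085 + 12*15.999 = 496.654 g/mol.
Mass of Si per formula unit: 3 × 28.085 = 84.255 g.
Weight fraction Si = 84.255 / 496.654 = 0.1696.

16.96 wt%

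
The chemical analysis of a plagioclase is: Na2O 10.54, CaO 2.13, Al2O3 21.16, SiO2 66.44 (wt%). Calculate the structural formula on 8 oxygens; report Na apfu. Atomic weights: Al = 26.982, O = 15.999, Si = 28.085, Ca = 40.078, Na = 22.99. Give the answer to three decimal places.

Na2O (M=61.979): mol = 0.17006; Na = 0.34012, O = 0.17006.
CaO (M=56.077): mol = 0.03798; Ca = 0.03798, O = 0.03798.
Al2O3 (M=101.961): mol = 0.20753; Al = 0.41506, O = 0.62259.
SiO2 (M=60.083): mol = 1.10580; Si = 1.10580, O = 2.21160.
ΣO = 3.04223; factor = 8/ΣO = 2.62965.
Na apfu = 0.34012 × 2.62965 = 0.894.

0.894 Na apfu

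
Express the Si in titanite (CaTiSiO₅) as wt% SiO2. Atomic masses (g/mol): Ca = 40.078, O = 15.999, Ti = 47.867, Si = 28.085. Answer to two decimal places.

30.65 wt%

Formula mass = 196.025 g/mol.
1 Si → 1.0000 mol SiO2 per formula unit; M(SiO2) = 60.083, so SiO2 mass = 60.083 g.
60.083/196.025 × 100 = 30.65 wt%.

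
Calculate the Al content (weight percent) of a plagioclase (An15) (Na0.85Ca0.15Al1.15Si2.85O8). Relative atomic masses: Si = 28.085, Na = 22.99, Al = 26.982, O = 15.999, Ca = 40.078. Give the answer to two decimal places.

11.73 weight percent

M(Na0.85Ca0.15Al1.15Si2.85O8) = 264.617 g/mol.
Al contributes 1.15 × 26.982 = 31.029 g per mole.
31.029/264.617 = 0.1173 → 11.73%.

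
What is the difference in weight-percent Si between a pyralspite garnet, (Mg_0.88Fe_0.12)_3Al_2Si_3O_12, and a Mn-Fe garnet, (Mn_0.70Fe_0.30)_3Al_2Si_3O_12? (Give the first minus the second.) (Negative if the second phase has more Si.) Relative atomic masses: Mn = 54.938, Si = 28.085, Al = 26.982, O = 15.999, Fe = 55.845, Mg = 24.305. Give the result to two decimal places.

3.34 percentage points

M((Mg_0.88Fe_0.12)_3Al_2Si_3O_12) = 414.476 g/mol, so wt% Si = 84.255/414.476 × 100 = 20.33%.
M((Mn_0.70Fe_0.30)_3Al_2Si_3O_12) = 495.837 g/mol, so wt% Si = 84.255/495.837 × 100 = 16.99%.
20.33 − 16.99 = 3.34 pp.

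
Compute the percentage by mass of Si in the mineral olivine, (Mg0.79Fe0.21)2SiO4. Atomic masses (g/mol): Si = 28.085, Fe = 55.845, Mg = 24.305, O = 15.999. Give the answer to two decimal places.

18.24 mass %

Molar mass of (Mg0.79Fe0.21)2SiO4: 1.58*24.305 + 0.42*55.845 + 1*28.085 + 4*15.999 = 153.938 g/mol.
Mass of Si per formula unit: 1 × 28.085 = 28.085 g.
Weight fraction Si = 28.085 / 153.938 = 0.1824.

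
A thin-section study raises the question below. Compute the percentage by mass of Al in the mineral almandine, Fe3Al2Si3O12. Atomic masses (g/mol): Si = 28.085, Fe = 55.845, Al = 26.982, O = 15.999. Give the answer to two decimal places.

Formula mass = 3·55.845 + 2·26.982 + 3·28.085 + 12·15.999 = 497.742 g/mol, of which 53.964 g is Al.
So Al makes up 53.964/497.742 = 0.1084 of the mass, i.e. 10.84%.

10.84 mass %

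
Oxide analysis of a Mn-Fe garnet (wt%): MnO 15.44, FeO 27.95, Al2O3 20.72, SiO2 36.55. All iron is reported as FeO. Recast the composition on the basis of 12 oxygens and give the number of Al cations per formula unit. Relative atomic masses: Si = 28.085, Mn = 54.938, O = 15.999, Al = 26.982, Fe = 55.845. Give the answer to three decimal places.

2.005 Al apfu

MnO: 15.44/70.937 = 0.21766 mol → 0.21766 mol Mn, 0.21766 mol O.
FeO: 27.95/71.844 = 0.38904 mol → 0.38904 mol Fe, 0.38904 mol O.
Al2O3: 20.72/101.961 = 0.20321 mol → 0.40642 mol Al, 0.60963 mol O.
SiO2: 36.55/60.083 = 0.60833 mol → 0.60833 mol Si, 1.21666 mol O.
Total oxygen = 2.43299 mol. Normalization factor = 12/2.43299 = 4.93220.
Al per 12 O = 0.40642 × 4.93220 = 2.005.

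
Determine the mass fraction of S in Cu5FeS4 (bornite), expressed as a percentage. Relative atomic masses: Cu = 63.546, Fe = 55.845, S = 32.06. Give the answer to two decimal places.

25.56 weight percent

Formula mass = 5*63.546 + 1*55.845 + 4*32.06 = 501.815 g/mol, of which 128.240 g is S.
So S makes up 128.240/501.815 = 0.2556 of the mass, i.e. 25.56%.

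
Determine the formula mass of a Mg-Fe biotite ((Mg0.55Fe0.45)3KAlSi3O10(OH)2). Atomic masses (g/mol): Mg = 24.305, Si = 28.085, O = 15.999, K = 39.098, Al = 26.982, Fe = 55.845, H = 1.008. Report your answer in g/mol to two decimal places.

The formula mass is the sum 1.65×24.305 + 1.35×55.845 + 1×39.098 + 1×26.982 + 3×28.085 + 12×15.999 + 2×1.008.

459.83 g/mol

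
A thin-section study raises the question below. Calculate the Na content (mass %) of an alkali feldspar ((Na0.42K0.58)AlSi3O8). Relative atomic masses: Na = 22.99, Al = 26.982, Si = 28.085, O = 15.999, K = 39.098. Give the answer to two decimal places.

3.56 mass %

Formula mass = 0.42×22.99 + 0.58×39.098 + 1×26.982 + 3×28.085 + 8×15.999 = 271.562 g/mol, of which 9.656 g is Na.
So Na makes up 9.656/271.562 = 0.0356 of the mass, i.e. 3.56%.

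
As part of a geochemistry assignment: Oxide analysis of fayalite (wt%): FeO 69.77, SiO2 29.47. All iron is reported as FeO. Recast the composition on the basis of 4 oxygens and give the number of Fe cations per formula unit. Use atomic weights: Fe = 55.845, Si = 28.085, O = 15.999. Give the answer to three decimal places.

FeO (M=71.844): mol = 0.97113; Fe = 0.97113, O = 0.97113.
SiO2 (M=60.083): mol = 0.49049; Si = 0.49049, O = 0.98098.
ΣO = 1.95211; factor = 4/ΣO = 2.04906.
Fe apfu = 0.97113 × 2.04906 = 1.990.

1.990 Fe apfu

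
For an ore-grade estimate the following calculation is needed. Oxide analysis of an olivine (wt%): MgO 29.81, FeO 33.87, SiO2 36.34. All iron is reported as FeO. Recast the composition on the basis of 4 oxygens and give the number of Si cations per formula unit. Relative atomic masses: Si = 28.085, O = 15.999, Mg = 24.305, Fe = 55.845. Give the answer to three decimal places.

MgO: 29.81/40.304 = 0.73963 mol → 0.73963 mol Mg, 0.73963 mol O.
FeO: 33.87/71.844 = 0.47144 mol → 0.47144 mol Fe, 0.47144 mol O.
SiO2: 36.34/60.083 = 0.60483 mol → 0.60483 mol Si, 1.20966 mol O.
Total oxygen = 2.42073 mol. Normalization factor = 4/2.42073 = 1.65239.
Si per 4 O = 0.60483 × 1.65239 = 0.999.

0.999 Si apfu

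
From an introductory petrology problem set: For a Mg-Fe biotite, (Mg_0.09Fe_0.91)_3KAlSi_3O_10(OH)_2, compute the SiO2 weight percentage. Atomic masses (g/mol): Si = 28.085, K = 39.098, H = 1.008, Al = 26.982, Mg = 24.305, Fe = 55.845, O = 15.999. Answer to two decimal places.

Molar mass of (Mg_0.09Fe_0.91)_3KAlSi_3O_10(OH)_2 = 0.27×24.305 + 2.73×55.845 + 1×39.098 + 1×26.982 + 3×28.085 + 12×15.999 + 2×1.008 = 503.358 g/mol.
Each formula unit contains 3 Si, equivalent to 3/1 = 3.0000 mol SiO2.
M(SiO2) = 1×28.085 + 2×15.999 = 60.083 g/mol.
Mass of SiO2 per formula unit = 3.0000 × 60.083 = 180.249 g.
SiO2 wt% = 180.249 / 503.358 × 100 = 35.81%.

35.81 wt%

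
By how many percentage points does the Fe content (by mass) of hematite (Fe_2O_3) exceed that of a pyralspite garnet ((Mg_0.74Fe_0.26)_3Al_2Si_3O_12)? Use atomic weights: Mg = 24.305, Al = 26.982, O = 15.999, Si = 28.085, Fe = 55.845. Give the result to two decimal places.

M(Fe_2O_3) = 159.687 g/mol, so wt% Fe = 111.690/159.687 × 100 = 69.94%.
M((Mg_0.74Fe_0.26)_3Al_2Si_3O_12) = 427.723 g/mol, so wt% Fe = 43.559/427.723 × 100 = 10.18%.
69.94 − 10.18 = 59.76 pp.

59.76 percentage points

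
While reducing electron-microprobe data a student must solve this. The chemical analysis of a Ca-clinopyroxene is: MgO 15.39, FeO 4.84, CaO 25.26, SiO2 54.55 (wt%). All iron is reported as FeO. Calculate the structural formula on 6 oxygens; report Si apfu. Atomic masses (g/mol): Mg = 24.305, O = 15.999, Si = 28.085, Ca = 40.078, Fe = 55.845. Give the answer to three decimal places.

2.006 Si apfu

MgO: 15.39/40.304 = 0.38185 mol → 0.38185 mol Mg, 0.38185 mol O.
FeO: 4.84/71.844 = 0.06737 mol → 0.06737 mol Fe, 0.06737 mol O.
CaO: 25.26/56.077 = 0.45045 mol → 0.45045 mol Ca, 0.45045 mol O.
SiO2: 54.55/60.083 = 0.90791 mol → 0.90791 mol Si, 1.81582 mol O.
Total oxygen = 2.71549 mol. Normalization factor = 6/2.71549 = 2.20955.
Si per 6 O = 0.90791 × 2.20955 = 2.006.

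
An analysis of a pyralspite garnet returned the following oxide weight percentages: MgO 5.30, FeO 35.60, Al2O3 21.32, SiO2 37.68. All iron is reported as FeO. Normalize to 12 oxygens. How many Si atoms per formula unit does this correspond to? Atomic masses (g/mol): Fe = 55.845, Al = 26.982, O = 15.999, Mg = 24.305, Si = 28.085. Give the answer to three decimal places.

MgO (M=40.304): mol = 0.13150; Mg = 0.13150, O = 0.13150.
FeO (M=71.844): mol = 0.49552; Fe = 0.49552, O = 0.49552.
Al2O3 (M=101.961): mol = 0.20910; Al = 0.41820, O = 0.62730.
SiO2 (M=60.083): mol = 0.62713; Si = 0.62713, O = 1.25426.
ΣO = 2.50858; factor = 12/ΣO = 4.78358.
Si apfu = 0.62713 × 4.78358 = 3.000.

3.000 Si apfu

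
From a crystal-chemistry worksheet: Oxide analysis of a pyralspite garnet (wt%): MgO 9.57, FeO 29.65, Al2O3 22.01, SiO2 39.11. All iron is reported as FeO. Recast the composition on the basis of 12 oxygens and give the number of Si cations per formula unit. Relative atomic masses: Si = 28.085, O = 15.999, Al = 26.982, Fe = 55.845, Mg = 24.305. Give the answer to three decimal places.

MgO (M=40.304): mol = 0.23745; Mg = 0.23745, O = 0.23745.
FeO (M=71.844): mol = 0.41270; Fe = 0.41270, O = 0.41270.
Al2O3 (M=101.961): mol = 0.21587; Al = 0.43174, O = 0.64761.
SiO2 (M=60.083): mol = 0.65093; Si = 0.65093, O = 1.30186.
ΣO = 2.59962; factor = 12/ΣO = 4.61606.
Si apfu = 0.65093 × 4.61606 = 3.005.

3.005 Si apfu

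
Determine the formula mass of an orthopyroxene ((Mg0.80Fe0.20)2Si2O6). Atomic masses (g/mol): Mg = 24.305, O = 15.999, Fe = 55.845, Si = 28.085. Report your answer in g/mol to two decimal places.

The formula mass is the sum 1.60×24.305 + 0.40×55.845 + 2×28.085 + 6×15.999.

213.39 g/mol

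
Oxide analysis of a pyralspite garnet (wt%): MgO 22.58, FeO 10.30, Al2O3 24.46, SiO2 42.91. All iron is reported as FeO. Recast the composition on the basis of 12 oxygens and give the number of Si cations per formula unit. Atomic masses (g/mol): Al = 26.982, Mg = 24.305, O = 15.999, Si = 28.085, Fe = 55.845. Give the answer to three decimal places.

3.005 Si apfu

22.58 wt% MgO ÷ 40.304 g/mol = 0.56024 mol, giving 0.56024 Mg and 0.56024 O.
10.30 wt% FeO ÷ 71.844 g/mol = 0.14337 mol, giving 0.14337 Fe and 0.14337 O.
24.46 wt% Al2O3 ÷ 101.961 g/mol = 0.23990 mol, giving 0.47980 Al and 0.71970 O.
42.91 wt% SiO2 ÷ 60.083 g/mol = 0.71418 mol, giving 0.71418 Si and 1.42836 O.
Oxygen sums to 2.85167; scaling by 12/2.85167 = 4.20806 puts the formula on 12 O.
Si: 0.71418 × 4.20806 = 3.005 atoms per formula unit.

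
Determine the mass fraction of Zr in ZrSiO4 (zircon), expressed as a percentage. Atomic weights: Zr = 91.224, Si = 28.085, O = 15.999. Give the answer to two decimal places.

M(ZrSiO4) = 183.305 g/mol.
Zr contributes 1 × 91.224 = 91.224 g per mole.
91.224/183.305 = 0.4977 → 49.77%.

49.77 mass %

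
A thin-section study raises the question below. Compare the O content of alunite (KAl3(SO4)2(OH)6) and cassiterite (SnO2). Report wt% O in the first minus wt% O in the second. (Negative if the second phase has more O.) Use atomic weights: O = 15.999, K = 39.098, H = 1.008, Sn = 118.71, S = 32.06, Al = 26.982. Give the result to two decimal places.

32.85 percentage points

O in KAl3(SO4)2(OH)6: molar mass 414.198 g/mol; 14×15.999 = 223.986 g → 54.08 wt%.
O in SnO2: molar mass 150.708 g/mol; 2×15.999 = 31.998 g → 21.23 wt%.
Difference = 54.08 − 21.23 = 32.85 percentage points.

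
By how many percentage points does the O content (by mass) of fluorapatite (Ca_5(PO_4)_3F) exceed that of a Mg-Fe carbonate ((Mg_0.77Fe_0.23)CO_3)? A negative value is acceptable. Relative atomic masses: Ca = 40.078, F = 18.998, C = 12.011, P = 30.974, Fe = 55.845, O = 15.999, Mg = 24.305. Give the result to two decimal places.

-14.35 percentage points

M(Ca_5(PO_4)_3F) = 504.298 g/mol, so wt% O = 191.988/504.298 × 100 = 38.07%.
M((Mg_0.77Fe_0.23)CO_3) = 91.567 g/mol, so wt% O = 47.997/91.567 × 100 = 52.42%.
38.07 − 52.42 = -14.35 pp.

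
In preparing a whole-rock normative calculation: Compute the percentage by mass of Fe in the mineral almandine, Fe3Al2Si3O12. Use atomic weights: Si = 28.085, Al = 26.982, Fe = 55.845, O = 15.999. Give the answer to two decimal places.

33.66 weight percent

Molar mass of Fe3Al2Si3O12: 3×55.845 + 2×26.982 + 3×28.085 + 12×15.999 = 497.742 g/mol.
Mass of Fe per formula unit: 3 × 55.845 = 167.535 g.
Weight fraction Fe = 167.535 / 497.742 = 0.3366.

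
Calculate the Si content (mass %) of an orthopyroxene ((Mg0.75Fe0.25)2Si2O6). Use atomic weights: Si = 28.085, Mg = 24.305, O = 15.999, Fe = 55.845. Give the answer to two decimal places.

25.94 mass %

Formula mass = 1.50·24.305 + 0.50·55.845 + 2·28.085 + 6·15.999 = 216.544 g/mol, of which 56.170 g is Si.
So Si makes up 56.170/216.544 = 0.2594 of the mass, i.e. 25.94%.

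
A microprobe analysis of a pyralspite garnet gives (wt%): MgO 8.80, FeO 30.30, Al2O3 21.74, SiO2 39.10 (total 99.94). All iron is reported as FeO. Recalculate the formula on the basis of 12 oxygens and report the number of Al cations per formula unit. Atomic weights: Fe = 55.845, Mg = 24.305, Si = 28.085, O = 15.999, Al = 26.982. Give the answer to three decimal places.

MgO (M=40.304): mol = 0.21834; Mg = 0.21834, O = 0.21834.
FeO (M=71.844): mol = 0.42175; Fe = 0.42175, O = 0.42175.
Al2O3 (M=101.961): mol = 0.21322; Al = 0.42644, O = 0.63966.
SiO2 (M=60.083): mol = 0.65077; Si = 0.65077, O = 1.30154.
ΣO = 2.58129; factor = 12/ΣO = 4.64884.
Al apfu = 0.42644 × 4.64884 = 1.982.

1.982 Al apfu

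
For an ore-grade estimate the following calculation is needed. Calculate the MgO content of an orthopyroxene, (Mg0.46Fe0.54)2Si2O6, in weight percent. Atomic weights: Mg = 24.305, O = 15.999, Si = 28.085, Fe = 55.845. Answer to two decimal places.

15.79 wt%

Molar mass of (Mg0.46Fe0.54)2Si2O6 = 0.92*24.305 + 1.08*55.845 + 2*28.085 + 6*15.999 = 234.837 g/mol.
Each formula unit contains 0.92 Mg, equivalent to 0.92/1 = 0.9200 mol MgO.
M(MgO) = 1×24.305 + 1×15.999 = 40.304 g/mol.
Mass of MgO per formula unit = 0.9200 × 40.304 = 37.080 g.
MgO wt% = 37.080 / 234.837 × 100 = 15.79%.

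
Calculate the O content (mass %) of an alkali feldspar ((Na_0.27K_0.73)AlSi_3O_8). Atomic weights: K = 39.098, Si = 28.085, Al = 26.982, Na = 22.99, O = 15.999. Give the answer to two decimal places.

M((Na_0.27K_0.73)AlSi_3O_8) = 273.978 g/mol.
O contributes 8 × 15.999 = 127.992 g per mole.
127.992/273.978 = 0.4672 → 46.72%.

46.72 mass %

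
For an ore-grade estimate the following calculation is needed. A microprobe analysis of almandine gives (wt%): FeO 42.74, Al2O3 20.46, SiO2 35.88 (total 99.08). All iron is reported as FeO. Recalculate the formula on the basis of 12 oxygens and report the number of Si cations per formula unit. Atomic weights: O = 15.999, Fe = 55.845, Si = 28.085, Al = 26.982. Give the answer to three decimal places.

42.74 wt% FeO ÷ 71.844 g/mol = 0.59490 mol, giving 0.59490 Fe and 0.59490 O.
20.46 wt% Al2O3 ÷ 101.961 g/mol = 0.20066 mol, giving 0.40132 Al and 0.60198 O.
35.88 wt% SiO2 ÷ 60.083 g/mol = 0.59717 mol, giving 0.59717 Si and 1.19434 O.
Oxygen sums to 2.39122; scaling by 12/2.39122 = 5.01836 puts the formula on 12 O.
Si: 0.59717 × 5.01836 = 2.997 atoms per formula unit.

2.997 Si apfu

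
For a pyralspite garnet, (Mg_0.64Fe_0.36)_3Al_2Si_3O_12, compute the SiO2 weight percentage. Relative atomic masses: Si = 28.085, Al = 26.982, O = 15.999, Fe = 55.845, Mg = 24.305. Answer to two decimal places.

41.23 wt%

Molar mass of (Mg_0.64Fe_0.36)_3Al_2Si_3O_12 = 1.92*24.305 + 1.08*55.845 + 2*26.982 + 3*28.085 + 12*15.999 = 437.185 g/mol.
Each formula unit contains 3 Si, equivalent to 3/1 = 3.0000 mol SiO2.
M(SiO2) = 1×28.085 + 2×15.999 = 60.083 g/mol.
Mass of SiO2 per formula unit = 3.0000 × 60.083 = 180.249 g.
SiO2 wt% = 180.249 / 437.185 × 100 = 41.23%.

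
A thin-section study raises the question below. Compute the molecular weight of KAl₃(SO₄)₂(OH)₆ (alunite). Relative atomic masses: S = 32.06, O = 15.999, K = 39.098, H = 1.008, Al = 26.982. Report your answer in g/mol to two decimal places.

The formula mass is the sum 1*39.098 + 3*26.982 + 2*32.06 + 14*15.999 + 6*1.008.

414.20 g/mol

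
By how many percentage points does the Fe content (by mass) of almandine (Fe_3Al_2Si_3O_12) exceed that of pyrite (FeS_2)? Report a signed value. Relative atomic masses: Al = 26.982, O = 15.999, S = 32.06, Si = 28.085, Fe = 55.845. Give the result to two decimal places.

M(Fe_3Al_2Si_3O_12) = 497.742 g/mol, so wt% Fe = 167.535/497.742 × 100 = 33.66%.
M(FeS_2) = 119.965 g/mol, so wt% Fe = 55.845/119.965 × 100 = 46.55%.
33.66 − 46.55 = -12.89 pp.

-12.89 percentage points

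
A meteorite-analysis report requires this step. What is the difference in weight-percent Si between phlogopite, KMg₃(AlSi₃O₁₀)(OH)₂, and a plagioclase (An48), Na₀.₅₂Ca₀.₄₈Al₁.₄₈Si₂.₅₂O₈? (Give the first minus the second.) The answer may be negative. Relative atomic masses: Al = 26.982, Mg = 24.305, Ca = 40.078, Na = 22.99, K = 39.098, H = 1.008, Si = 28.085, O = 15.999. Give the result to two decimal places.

-6.03 percentage points

Si in KMg₃(AlSi₃O₁₀)(OH)₂: molar mass 417.254 g/mol; 3×28.085 = 84.255 g → 20.19 wt%.
Si in Na₀.₅₂Ca₀.₄₈Al₁.₄₈Si₂.₅₂O₈: molar mass 269.892 g/mol; 2.52×28.085 = 70.774 g → 26.22 wt%.
Difference = 20.19 − 26.22 = -6.03 percentage points.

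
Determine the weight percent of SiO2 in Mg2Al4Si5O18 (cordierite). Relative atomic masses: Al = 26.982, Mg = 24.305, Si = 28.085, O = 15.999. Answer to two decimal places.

M(Mg2Al4Si5O18) = 584.945 g/mol; M(SiO2) = 60.083 g/mol.
Moles SiO2 per formula unit = 5 Si ÷ 1 = 5.0000.
SiO2 fraction = (5.0000 × 60.083) / 584.945 = 300.415/584.945 = 0.5136.

51.36 wt%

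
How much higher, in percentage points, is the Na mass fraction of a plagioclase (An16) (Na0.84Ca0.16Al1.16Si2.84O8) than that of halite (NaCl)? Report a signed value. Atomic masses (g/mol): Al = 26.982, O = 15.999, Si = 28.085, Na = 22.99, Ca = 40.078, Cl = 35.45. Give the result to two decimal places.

First mineral: 19.312 g Na in 264.777 g formula = 7.29 wt% Na.
Second mineral: 22.990 g Na in 58.440 g formula = 39.34 wt% Na.
7.29% − 39.34% gives a difference of -32.05 percentage points.

-32.05 percentage points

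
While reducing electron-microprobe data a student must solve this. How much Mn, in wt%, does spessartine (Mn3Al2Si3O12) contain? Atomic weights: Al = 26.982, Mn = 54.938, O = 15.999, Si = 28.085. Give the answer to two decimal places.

Formula mass = 3·54.938 + 2·26.982 + 3·28.085 + 12·15.999 = 495.021 g/mol, of which 164.814 g is Mn.
So Mn makes up 164.814/495.021 = 0.3329 of the mass, i.e. 33.29%.

33.29 wt%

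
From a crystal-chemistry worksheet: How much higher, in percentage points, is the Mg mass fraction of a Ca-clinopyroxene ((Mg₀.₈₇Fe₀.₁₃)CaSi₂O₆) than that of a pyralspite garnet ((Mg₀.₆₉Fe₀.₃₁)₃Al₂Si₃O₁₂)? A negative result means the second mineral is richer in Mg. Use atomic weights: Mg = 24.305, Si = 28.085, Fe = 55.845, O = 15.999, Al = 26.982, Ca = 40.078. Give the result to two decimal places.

First mineral: 21.145 g Mg in 220.647 g formula = 9.58 wt% Mg.
Second mineral: 50.311 g Mg in 432.454 g formula = 11.63 wt% Mg.
9.58% − 11.63% gives a difference of -2.05 percentage points.

-2.05 percentage points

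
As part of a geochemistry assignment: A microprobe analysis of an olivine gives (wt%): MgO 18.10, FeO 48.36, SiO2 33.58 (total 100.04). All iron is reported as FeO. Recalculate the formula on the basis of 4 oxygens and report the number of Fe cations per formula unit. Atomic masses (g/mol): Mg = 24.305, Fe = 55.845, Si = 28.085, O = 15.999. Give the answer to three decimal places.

1.202 Fe apfu

MgO: 18.10/40.304 = 0.44909 mol → 0.44909 mol Mg, 0.44909 mol O.
FeO: 48.36/71.844 = 0.67313 mol → 0.67313 mol Fe, 0.67313 mol O.
SiO2: 33.58/60.083 = 0.55889 mol → 0.55889 mol Si, 1.11778 mol O.
Total oxygen = 2.24000 mol. Normalization factor = 4/2.24000 = 1.78571.
Fe per 4 O = 0.67313 × 1.78571 = 1.202.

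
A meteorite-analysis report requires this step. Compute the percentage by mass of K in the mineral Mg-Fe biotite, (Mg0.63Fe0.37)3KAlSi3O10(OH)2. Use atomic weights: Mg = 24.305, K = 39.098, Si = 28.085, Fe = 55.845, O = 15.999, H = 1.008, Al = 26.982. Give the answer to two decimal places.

Formula mass = 1.89×24.305 + 1.11×55.845 + 1×39.098 + 1×26.982 + 3×28.085 + 12×15.999 + 2×1.008 = 452.263 g/mol, of which 39.098 g is K.
So K makes up 39.098/452.263 = 0.0864 of the mass, i.e. 8.64%.

8.64 mass %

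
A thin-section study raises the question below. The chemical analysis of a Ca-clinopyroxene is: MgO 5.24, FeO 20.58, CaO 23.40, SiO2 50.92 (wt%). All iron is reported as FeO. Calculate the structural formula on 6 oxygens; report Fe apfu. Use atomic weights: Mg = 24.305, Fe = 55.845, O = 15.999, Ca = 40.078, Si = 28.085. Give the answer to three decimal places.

MgO: 5.24/40.304 = 0.13001 mol → 0.13001 mol Mg, 0.13001 mol O.
FeO: 20.58/71.844 = 0.28645 mol → 0.28645 mol Fe, 0.28645 mol O.
CaO: 23.40/56.077 = 0.41728 mol → 0.41728 mol Ca, 0.41728 mol O.
SiO2: 50.92/60.083 = 0.84749 mol → 0.84749 mol Si, 1.69498 mol O.
Total oxygen = 2.52872 mol. Normalization factor = 6/2.52872 = 2.37274.
Fe per 6 O = 0.28645 × 2.37274 = 0.680.

0.680 Fe apfu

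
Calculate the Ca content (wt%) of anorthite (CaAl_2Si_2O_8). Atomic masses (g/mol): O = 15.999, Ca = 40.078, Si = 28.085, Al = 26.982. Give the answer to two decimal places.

14.41 wt%

Molar mass of CaAl_2Si_2O_8: 1×40.078 + 2×26.982 + 2×28.085 + 8×15.999 = 278.204 g/mol.
Mass of Ca per formula unit: 1 × 40.078 = 40.078 g.
Weight fraction Ca = 40.078 / 278.204 = 0.1441.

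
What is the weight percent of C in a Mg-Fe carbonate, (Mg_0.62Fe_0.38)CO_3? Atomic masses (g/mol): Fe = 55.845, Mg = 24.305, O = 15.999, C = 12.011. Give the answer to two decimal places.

12.47 weight percent

M((Mg_0.62Fe_0.38)CO_3) = 96.298 g/mol.
C contributes 1 × 12.011 = 12.011 g per mole.
12.011/96.298 = 0.1247 → 12.47%.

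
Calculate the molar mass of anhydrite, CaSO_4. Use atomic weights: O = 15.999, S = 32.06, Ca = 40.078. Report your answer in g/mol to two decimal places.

M = 1×40.078 + 1×32.06 + 4×15.999

136.13 g/mol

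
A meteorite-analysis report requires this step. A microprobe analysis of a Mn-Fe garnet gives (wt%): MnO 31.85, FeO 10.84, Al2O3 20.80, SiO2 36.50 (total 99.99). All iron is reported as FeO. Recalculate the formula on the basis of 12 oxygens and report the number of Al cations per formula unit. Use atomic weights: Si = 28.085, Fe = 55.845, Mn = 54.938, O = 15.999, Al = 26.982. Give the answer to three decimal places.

2.017 Al apfu

MnO: 31.85/70.937 = 0.44899 mol → 0.44899 mol Mn, 0.44899 mol O.
FeO: 10.84/71.844 = 0.15088 mol → 0.15088 mol Fe, 0.15088 mol O.
Al2O3: 20.80/101.961 = 0.20400 mol → 0.40800 mol Al, 0.61200 mol O.
SiO2: 36.50/60.083 = 0.60749 mol → 0.60749 mol Si, 1.21498 mol O.
Total oxygen = 2.42685 mol. Normalization factor = 12/2.42685 = 4.94468.
Al per 12 O = 0.40800 × 4.94468 = 2.017.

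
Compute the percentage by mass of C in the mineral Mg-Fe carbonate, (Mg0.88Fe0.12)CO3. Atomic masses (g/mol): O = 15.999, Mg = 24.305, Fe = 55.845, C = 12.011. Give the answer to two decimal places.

13.63 weight percent

Molar mass of (Mg0.88Fe0.12)CO3: 0.88*24.305 + 0.12*55.845 + 1*12.011 + 3*15.999 = 88.098 g/mol.
Mass of C per formula unit: 1 × 12.011 = 12.011 g.
Weight fraction C = 12.011 / 88.098 = 0.1363.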